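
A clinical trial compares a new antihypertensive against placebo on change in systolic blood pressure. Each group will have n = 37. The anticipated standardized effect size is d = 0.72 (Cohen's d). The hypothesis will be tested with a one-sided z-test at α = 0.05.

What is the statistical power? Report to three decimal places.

Noncentrality parameter: λ = d·√(n/2) = 0.72 × √(37/2) = 3.0968
Critical value for a one-sided test at α = 0.05: z_α = 1.645.
Power = Φ(λ − 1.645) = Φ(1.452) = 0.9267.

Power ≈ 0.927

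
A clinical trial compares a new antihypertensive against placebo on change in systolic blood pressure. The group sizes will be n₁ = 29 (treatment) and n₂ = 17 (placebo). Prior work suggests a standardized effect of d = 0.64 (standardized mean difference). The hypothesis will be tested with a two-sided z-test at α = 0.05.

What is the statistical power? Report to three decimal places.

Noncentrality parameter: δ = d / √(1/n₁ + 1/n₂) = 0.64 / √(1/29 + 1/17) = 2.0952
Two-sided α = 0.05 → critical value z_{0.025} = 1.960.
Power = Φ(δ − 1.960) + Φ(−δ − 1.960) = Φ(0.135) + Φ(-4.055) = 0.5538 + 0.0000 = 0.5538.

Power ≈ 0.554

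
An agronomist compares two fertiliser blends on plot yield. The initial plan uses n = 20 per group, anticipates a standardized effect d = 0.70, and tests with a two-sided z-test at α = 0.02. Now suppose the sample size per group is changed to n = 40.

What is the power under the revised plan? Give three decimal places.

With n = 40 per group: δ = d·√(n/2) = 0.70 × √(40/2) = 3.1305. Critical value z_{0.01} = 2.326.
Revised power = Φ(δ − 2.326) + Φ(−δ − 2.326) = Φ(0.804) + Φ(-5.457) = 0.7893 + 0.0000 = 0.7893.

Power ≈ 0.789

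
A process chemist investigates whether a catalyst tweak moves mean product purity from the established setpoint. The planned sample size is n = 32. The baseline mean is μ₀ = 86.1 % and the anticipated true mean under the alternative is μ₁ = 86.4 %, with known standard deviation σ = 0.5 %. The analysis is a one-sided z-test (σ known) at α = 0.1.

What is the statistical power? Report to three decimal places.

Power ≈ 0.983

Standardized effect: d = |μ₁ − μ₀| / σ = |86.4 − 86.1| / 0.5 = 0.6000
Noncentrality parameter: δ = d·√n = 0.6000 × √32 = 3.3941
One-sided α = 0.1 → critical value z_{0.1} = 1.282.
Power = P(Z > 1.282 − δ) = Φ(2.113) = 0.9827.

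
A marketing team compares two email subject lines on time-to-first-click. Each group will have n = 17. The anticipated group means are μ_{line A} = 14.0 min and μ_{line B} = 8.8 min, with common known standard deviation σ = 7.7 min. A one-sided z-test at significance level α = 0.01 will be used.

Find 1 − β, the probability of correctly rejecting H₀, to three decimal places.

Standardized effect: d = |μ_{line A} − μ_{line B}| / σ = |14.0 − 8.8| / 7.7 = 0.6753
Noncentrality parameter: δ = d·√(n/2) = 0.6753 × √(17/2) = 1.9689
One-sided α = 0.01 → critical value z_{0.01} = 2.326.
Power = Φ(δ − 2.326) = Φ(-0.357) = 0.3604.

Power ≈ 0.360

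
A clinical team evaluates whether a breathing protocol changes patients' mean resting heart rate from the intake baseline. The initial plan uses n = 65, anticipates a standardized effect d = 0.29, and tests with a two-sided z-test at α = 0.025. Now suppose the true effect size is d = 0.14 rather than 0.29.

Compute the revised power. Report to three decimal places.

With d = 0.14: δ = d·√n = 0.14 × √65 = 1.1287. Critical value z_{0.0125} = 2.241.
Revised power = Φ(δ − 2.241) + Φ(−δ − 2.241) = Φ(-1.113) + Φ(-3.370) = 0.1329 + 0.0004 = 0.1333.

Power ≈ 0.133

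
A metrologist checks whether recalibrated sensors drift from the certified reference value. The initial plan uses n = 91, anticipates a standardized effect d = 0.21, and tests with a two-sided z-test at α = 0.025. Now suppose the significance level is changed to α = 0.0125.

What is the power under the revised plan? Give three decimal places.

δ = d·√n = 0.21 × √91 = 2.0033 (unchanged). New critical value: z_{0.0063} = 2.498.
Revised power = Φ(δ − 2.498) + Φ(−δ − 2.498) = Φ(-0.494) + Φ(-4.501) = 0.3105 + 0.0000 = 0.3105.

Power ≈ 0.311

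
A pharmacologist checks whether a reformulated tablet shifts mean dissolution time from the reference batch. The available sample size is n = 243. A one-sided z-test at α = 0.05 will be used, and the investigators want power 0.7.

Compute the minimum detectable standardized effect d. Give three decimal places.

d ≈ 0.139

Required noncentrality: δ = z_{0.05} + z_{0.30} = 1.645 + 0.524 = 2.169.
δ = d·√n ⇒ d = δ/√n = 2.169/√243 = 0.1392.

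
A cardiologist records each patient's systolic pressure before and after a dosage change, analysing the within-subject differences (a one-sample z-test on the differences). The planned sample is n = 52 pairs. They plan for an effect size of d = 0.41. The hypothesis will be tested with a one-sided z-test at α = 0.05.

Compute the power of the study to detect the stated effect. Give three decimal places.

Noncentrality parameter: δ = d·√n = 0.41 × √52 = 2.9566
One-sided α = 0.05 → critical value z_{0.05} = 1.645.
Power = P(Z > 1.645 − δ) = Φ(1.312) = 0.9052.

Power ≈ 0.905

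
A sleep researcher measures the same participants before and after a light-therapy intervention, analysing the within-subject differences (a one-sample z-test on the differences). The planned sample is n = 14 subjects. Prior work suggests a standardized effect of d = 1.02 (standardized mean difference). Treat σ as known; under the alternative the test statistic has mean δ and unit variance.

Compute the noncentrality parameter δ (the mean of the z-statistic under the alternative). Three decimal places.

δ ≈ 3.816

δ = d·√n = 1.02 × √14 = 3.8165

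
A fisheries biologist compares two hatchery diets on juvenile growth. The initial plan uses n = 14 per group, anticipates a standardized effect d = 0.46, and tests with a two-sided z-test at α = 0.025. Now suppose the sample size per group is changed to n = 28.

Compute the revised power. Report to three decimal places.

With n = 28 per group: δ = d·√(n/2) = 0.46 × √(28/2) = 1.7212. Critical value z_{0.0125} = 2.241.
Revised power = Φ(δ − 2.241) + Φ(−δ − 2.241) = Φ(-0.520) + Φ(-3.963) = 0.3014 + 0.0000 = 0.3015.

Power ≈ 0.301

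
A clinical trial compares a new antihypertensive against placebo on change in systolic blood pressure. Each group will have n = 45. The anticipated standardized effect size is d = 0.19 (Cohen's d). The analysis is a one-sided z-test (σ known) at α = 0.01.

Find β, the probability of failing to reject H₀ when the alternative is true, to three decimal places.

Noncentrality parameter: δ = d·√(n/2) = 0.19 × √(45/2) = 0.9012
Critical value for a one-sided test at α = 0.01: z_α = 2.326.
Power = P(Z > 2.326 − δ) = Φ(-1.425) = 0.0771.
Type II error: β = 1 − power = 1 − 0.0771 = 0.9229.

β ≈ 0.923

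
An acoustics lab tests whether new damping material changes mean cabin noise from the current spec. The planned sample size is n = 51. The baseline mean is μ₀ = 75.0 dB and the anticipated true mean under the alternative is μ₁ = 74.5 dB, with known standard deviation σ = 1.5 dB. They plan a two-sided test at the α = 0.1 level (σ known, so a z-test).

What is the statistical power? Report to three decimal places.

Standardized effect: d = |μ₁ − μ₀| / σ = |74.5 − 75.0| / 1.5 = 0.3333
Noncentrality parameter: δ = d·√n = 0.3333 × √51 = 2.3805
Two-sided α = 0.1 → critical value z_{0.05} = 1.645.
Power = Φ(δ − 1.645) + Φ(−δ − 1.645) = Φ(0.736) + Φ(-4.025) = 0.7690 + 0.0000 = 0.7690.

Power ≈ 0.769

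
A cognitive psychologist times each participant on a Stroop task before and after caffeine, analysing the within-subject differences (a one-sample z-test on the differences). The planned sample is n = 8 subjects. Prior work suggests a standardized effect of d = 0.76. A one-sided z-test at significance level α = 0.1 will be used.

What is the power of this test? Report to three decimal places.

Noncentrality parameter: λ = d·√n = 0.76 × √8 = 2.1496
One-sided α = 0.1 → critical value z_{0.1} = 1.282.
Power = P(Z > 1.282 − λ) = Φ(0.868) = 0.8073.

Power ≈ 0.807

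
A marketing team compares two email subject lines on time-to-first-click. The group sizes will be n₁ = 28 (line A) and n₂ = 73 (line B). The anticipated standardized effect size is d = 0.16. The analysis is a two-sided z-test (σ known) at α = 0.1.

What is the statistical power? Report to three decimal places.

Power ≈ 0.186

Noncentrality parameter: λ = d / √(1/n₁ + 1/n₂) = 0.16 / √(1/28 + 1/73) = 0.7198
Critical value for a two-sided test at α = 0.1: z_{α/2} = 1.645.
Power = Φ(λ − 1.645) + Φ(−λ − 1.645) = Φ(-0.925) + Φ(-2.365) = 0.1775 + 0.0090 = 0.1865.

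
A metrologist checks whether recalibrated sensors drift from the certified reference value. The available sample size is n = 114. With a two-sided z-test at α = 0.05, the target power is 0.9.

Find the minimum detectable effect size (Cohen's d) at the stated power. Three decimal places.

d ≈ 0.304

Need Φ(δ − 1.960) = 0.9, so δ = 1.960 + 1.282 = 3.242.
(The second rejection-region term Φ(−δ − z_{α/2}) is negligible and dropped.)
δ = d·√n ⇒ d = δ/√n = 3.242/√114 = 0.3036.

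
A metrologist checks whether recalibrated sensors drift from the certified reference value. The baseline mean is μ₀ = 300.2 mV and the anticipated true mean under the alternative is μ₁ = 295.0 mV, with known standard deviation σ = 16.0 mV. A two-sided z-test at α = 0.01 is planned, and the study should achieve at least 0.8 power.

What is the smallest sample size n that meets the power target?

n = 111

Standardized effect: d = |μ₁ − μ₀| / σ = |295.0 − 300.2| / 16.0 = 0.3250
For power 0.8 need Φ(δ − z_{0.005}) = 0.8, so δ = z_{0.005} + z_{0.20} = 2.576 + 0.842 = 3.417.
(Ignoring the negligible lower-tail rejection probability gives the usual closed-form inversion.)
δ = d·√n ⇒ n = (δ/d)² = (3.417 / 0.3250)² = 110.57.
Rounding up, n = 111.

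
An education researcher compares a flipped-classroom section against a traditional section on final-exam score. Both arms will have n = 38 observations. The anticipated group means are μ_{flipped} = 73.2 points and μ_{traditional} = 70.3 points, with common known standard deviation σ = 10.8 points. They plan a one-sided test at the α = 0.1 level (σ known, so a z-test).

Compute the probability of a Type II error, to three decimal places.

Standardized effect: d = |μ_{flipped} − μ_{traditional}| / σ = |73.2 − 70.3| / 10.8 = 0.2685
Noncentrality parameter: δ = d·√(n/2) = 0.2685 × √(38/2) = 1.1704
One-sided α = 0.1 → critical value z_{0.1} = 1.282.
Power = P(Z > 1.282 − δ) = Φ(-0.111) = 0.4558.
Type II error: β = 1 − power = 1 − 0.4558 = 0.5442.

β ≈ 0.544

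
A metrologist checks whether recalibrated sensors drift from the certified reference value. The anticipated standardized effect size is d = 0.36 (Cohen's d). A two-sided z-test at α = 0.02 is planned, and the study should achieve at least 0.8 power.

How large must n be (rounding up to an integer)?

n = 78

Set Φ(δ − 2.326) = 0.8; then δ − 2.326 = Φ⁻¹(0.8) = 0.842, giving δ = 3.168.
(For δ > 0 the lower-tail rejection region contributes negligibly to power, so the one-term inversion is standard.)
δ = d·√n ⇒ n = (δ/d)² = (3.168 / 0.36)² = 77.44.
Rounding up, n = 78.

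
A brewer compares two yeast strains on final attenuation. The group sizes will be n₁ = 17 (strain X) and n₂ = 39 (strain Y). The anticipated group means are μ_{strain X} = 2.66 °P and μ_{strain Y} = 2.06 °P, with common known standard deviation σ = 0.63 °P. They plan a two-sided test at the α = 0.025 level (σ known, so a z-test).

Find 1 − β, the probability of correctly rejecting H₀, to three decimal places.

Standardized effect: d = |μ_{strain X} − μ_{strain Y}| / σ = |2.66 − 2.06| / 0.63 = 0.9524
Noncentrality parameter: δ = d / √(1/n₁ + 1/n₂) = 0.9524 / √(1/17 + 1/39) = 3.2770
Two-sided α = 0.025 → critical value z_{0.0125} = 2.241.
Power = Φ(δ − 2.241) + Φ(−δ − 2.241) = Φ(1.036) + Φ(-5.518) = 0.8498 + 0.0000 = 0.8498.

Power ≈ 0.850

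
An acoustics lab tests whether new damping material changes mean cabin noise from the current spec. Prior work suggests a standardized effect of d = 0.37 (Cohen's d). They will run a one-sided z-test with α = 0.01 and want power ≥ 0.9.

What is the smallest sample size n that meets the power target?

Set Φ(δ − 2.326) = 0.9; then δ − 2.326 = Φ⁻¹(0.9) = 1.282, giving δ = 3.608.
δ = d·√n ⇒ n = (δ/d)² = (3.608 / 0.37)² = 95.08.
Round up to the next whole unit.

n = 96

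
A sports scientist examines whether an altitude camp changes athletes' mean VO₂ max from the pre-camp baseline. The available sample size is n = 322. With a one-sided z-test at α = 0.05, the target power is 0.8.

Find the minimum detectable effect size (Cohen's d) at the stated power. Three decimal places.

d ≈ 0.139

Need Φ(δ − 1.645) = 0.8, so δ = 1.645 + 0.842 = 2.486.
δ = d·√n ⇒ d = δ/√n = 2.486/√322 = 0.1386.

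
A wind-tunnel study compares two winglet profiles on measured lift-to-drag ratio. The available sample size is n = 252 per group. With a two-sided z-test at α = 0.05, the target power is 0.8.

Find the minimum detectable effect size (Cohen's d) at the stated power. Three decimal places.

Required noncentrality: δ = z_{0.025} + z_{0.20} = 1.960 + 0.842 = 2.802.
(Lower-tail contribution to power is negligible for δ > 0.)
δ = d·√(n/2) ⇒ d = δ/√(n/2) = 2.802/√(252/2) = 0.2496.

d ≈ 0.250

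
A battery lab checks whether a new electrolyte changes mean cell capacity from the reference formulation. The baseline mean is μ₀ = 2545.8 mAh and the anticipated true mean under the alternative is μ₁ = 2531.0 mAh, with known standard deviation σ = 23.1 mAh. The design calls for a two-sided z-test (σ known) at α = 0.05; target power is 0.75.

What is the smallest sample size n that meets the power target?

Standardized effect: d = |μ₁ − μ₀| / σ = |2531.0 − 2545.8| / 23.1 = 0.6407
For power 0.75 need Φ(δ − z_{0.025}) = 0.75, so δ = z_{0.025} + z_{0.25} = 1.960 + 0.674 = 2.634.
(For δ > 0 the lower-tail rejection region contributes negligibly to power, so the one-term inversion is standard.)
δ = d·√n ⇒ n = (δ/d)² = (2.634 / 0.6407)² = 16.91.
Rounding up, n = 17.

n = 17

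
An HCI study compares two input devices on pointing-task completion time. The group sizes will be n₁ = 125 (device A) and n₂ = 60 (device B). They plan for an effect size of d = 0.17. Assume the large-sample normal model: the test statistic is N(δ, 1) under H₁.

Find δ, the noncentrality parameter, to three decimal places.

δ ≈ 1.082

δ = d / √(1/n₁ + 1/n₂) = 0.17 / √(1/125 + 1/60) = 1.0824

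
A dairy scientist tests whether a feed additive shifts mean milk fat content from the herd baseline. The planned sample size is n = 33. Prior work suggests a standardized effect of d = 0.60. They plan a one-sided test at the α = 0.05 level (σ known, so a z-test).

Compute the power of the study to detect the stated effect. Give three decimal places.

Power ≈ 0.964

Noncentrality parameter: δ = d·√n = 0.60 × √33 = 3.4467
Critical value for a one-sided test at α = 0.05: z_α = 1.645.
Power = Φ(δ − 1.645) = Φ(1.802) = 0.9642.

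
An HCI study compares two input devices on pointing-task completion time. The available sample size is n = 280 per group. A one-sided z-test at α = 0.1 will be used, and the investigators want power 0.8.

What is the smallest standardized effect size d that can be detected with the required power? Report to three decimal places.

d ≈ 0.179

Need Φ(δ − 1.282) = 0.8, so δ = 1.282 + 0.842 = 2.123.
δ = d·√(n/2) ⇒ d = δ/√(n/2) = 2.123/√(280/2) = 0.1794.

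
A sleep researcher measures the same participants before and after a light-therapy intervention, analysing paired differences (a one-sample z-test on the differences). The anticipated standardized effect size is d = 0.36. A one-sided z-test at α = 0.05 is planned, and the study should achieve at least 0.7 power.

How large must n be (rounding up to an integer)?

Set Φ(δ − 1.645) = 0.7; then δ − 1.645 = Φ⁻¹(0.7) = 0.524, giving δ = 2.169.
δ = d·√n ⇒ n = (δ/d)² = (2.169 / 0.36)² = 36.31.
Rounding up, n = 37.

n = 37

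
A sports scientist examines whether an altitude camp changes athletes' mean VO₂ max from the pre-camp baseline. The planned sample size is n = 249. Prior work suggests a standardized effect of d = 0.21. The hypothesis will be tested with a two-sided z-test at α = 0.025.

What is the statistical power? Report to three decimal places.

Noncentrality parameter: δ = d·√n = 0.21 × √249 = 3.3137
Two-sided α = 0.025 → critical value z_{0.0125} = 2.241.
Power = Φ(δ − 2.241) + Φ(−δ − 2.241) = Φ(1.072) + Φ(-5.555) = 0.8582 + 0.0000 = 0.8582.

Power ≈ 0.858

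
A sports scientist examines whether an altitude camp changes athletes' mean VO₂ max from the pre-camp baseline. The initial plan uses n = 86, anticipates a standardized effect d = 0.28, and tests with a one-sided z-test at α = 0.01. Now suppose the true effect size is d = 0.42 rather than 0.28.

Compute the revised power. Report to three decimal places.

With d = 0.42: δ = d·√n = 0.42 × √86 = 3.8949. Critical value z_{0.01} = 2.326.
Revised power = Φ(δ − 2.326) = Φ(1.569) = 0.9416.

Power ≈ 0.942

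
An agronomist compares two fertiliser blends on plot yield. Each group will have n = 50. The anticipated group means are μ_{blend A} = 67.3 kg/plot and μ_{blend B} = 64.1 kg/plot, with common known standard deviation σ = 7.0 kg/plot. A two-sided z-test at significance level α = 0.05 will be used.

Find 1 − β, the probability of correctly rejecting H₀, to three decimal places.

Power ≈ 0.628

Standardized effect: d = |μ_{blend A} − μ_{blend B}| / σ = |67.3 − 64.1| / 7.0 = 0.4571
Noncentrality parameter: δ = d·√(n/2) = 0.4571 × √(50/2) = 2.2857
Critical value for a two-sided test at α = 0.05: z_{α/2} = 1.960.
Power = Φ(δ − 1.960) + Φ(−δ − 1.960) = Φ(0.326) + Φ(-4.246) = 0.6277 + 0.0000 = 0.6277.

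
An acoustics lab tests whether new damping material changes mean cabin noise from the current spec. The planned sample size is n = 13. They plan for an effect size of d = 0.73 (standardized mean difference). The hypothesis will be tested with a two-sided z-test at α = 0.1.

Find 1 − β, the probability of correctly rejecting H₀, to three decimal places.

Power ≈ 0.838

Noncentrality parameter: δ = d·√n = 0.73 × √13 = 2.6321
Critical value for a two-sided test at α = 0.1: z_{α/2} = 1.645.
Power = Φ(δ − 1.645) + Φ(−δ − 1.645) = Φ(0.987) + Φ(-4.277) = 0.8382 + 0.0000 = 0.8382.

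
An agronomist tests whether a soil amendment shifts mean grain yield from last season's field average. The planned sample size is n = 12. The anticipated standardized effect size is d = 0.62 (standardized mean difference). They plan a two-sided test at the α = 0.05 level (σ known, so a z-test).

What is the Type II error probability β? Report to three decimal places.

Noncentrality parameter: δ = d·√n = 0.62 × √12 = 2.1477
Two-sided α = 0.05 → critical value z_{0.025} = 1.960.
Power = Φ(δ − 1.960) + Φ(−δ − 1.960) = Φ(0.188) + Φ(-4.108) = 0.5745 + 0.0000 = 0.5745.
Type II error: β = 1 − power = 1 − 0.5745 = 0.4255.

β ≈ 0.426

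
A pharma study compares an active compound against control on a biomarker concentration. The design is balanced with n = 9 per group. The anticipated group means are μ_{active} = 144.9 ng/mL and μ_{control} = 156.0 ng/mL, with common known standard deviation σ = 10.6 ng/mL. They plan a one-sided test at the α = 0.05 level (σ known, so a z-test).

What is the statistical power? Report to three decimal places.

Power ≈ 0.718

Standardized effect: d = |μ_{active} − μ_{control}| / σ = |144.9 − 156.0| / 10.6 = 1.0472
Noncentrality parameter: δ = d·√(n/2) = 1.0472 × √(9/2) = 2.2214
Critical value for a one-sided test at α = 0.05: z_α = 1.645.
Power = Φ(δ − 1.645) = Φ(0.577) = 0.7179.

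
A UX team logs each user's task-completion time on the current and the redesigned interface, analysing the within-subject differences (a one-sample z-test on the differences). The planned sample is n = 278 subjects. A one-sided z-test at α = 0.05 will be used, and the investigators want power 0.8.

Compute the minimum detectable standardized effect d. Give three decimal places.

d ≈ 0.149

Required noncentrality: δ = z_{0.05} + z_{0.20} = 1.645 + 0.842 = 2.486.
δ = d·√n ⇒ d = δ/√n = 2.486/√278 = 0.1491.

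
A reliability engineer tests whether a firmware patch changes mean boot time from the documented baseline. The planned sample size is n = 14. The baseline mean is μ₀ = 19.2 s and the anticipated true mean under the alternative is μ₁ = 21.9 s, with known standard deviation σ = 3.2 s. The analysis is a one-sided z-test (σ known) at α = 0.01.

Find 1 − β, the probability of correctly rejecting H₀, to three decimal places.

Standardized effect: d = |μ₁ − μ₀| / σ = |21.9 − 19.2| / 3.2 = 0.8438
Noncentrality parameter: δ = d·√n = 0.8438 × √14 = 3.1570
Critical value for a one-sided test at α = 0.01: z_α = 2.326.
Power = Φ(δ − 2.326) = Φ(0.831) = 0.7969.

Power ≈ 0.797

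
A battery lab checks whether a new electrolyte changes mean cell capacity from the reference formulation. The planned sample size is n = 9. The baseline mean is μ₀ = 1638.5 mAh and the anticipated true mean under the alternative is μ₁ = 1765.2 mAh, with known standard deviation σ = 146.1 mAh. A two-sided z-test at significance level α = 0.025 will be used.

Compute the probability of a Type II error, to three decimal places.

β ≈ 0.359

Standardized effect: d = |μ₁ − μ₀| / σ = |1765.2 − 1638.5| / 146.1 = 0.8672
Noncentrality parameter: δ = d·√n = 0.8672 × √9 = 2.6016
Critical value for a two-sided test at α = 0.025: z_{α/2} = 2.241.
Power = Φ(δ − 2.241) + Φ(−δ − 2.241) = Φ(0.360) + Φ(-4.843) = 0.6407 + 0.0000 = 0.6407.
Type II error: β = 1 − power = 1 − 0.6407 = 0.3593.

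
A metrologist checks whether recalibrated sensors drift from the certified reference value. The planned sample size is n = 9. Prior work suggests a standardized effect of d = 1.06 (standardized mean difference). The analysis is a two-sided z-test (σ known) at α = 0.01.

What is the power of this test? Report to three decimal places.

Noncentrality parameter: δ = d·√n = 1.06 × √9 = 3.1800
Two-sided α = 0.01 → critical value z_{0.005} = 2.576.
Power = Φ(δ − 2.576) + Φ(−δ − 2.576) = Φ(0.604) + Φ(-5.756) = 0.7271 + 0.0000 = 0.7271.

Power ≈ 0.727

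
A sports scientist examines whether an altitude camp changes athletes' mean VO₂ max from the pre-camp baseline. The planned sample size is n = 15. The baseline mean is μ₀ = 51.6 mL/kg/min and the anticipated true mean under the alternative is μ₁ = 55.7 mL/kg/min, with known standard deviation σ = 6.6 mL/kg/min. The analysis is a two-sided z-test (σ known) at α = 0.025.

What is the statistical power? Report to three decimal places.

Standardized effect: d = |μ₁ − μ₀| / σ = |55.7 − 51.6| / 6.6 = 0.6212
Noncentrality parameter: λ = d·√n = 0.6212 × √15 = 2.4059
Critical value for a two-sided test at α = 0.025: z_{α/2} = 2.241.
Power = Φ(λ − 2.241) + Φ(−λ − 2.241) = Φ(0.165) + Φ(-4.647) = 0.5653 + 0.0000 = 0.5653.

Power ≈ 0.565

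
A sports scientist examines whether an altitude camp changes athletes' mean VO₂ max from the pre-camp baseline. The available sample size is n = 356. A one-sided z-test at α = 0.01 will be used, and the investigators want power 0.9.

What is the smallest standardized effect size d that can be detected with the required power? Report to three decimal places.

d ≈ 0.191

Need Φ(δ − 2.326) = 0.9, so δ = 2.326 + 1.282 = 3.608.
δ = d·√n ⇒ d = δ/√n = 3.608/√356 = 0.1912.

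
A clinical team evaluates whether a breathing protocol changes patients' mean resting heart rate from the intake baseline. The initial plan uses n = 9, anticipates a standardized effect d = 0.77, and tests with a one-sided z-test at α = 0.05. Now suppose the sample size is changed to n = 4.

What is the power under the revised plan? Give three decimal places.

With n = 4: δ = d·√n = 0.77 × √4 = 1.5400. Critical value z_{0.05} = 1.645.
Revised power = P(Z > 1.645 − δ) = Φ(-0.105) = 0.4582.

Power ≈ 0.458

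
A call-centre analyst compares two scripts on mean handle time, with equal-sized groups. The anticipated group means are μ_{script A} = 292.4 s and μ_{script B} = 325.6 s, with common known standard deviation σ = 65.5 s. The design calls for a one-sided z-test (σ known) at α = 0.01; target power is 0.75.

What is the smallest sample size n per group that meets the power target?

n = 71 per group

Standardized effect: d = |μ_{script A} − μ_{script B}| / σ = |292.4 − 325.6| / 65.5 = 0.5069
Set Φ(δ − 2.326) = 0.75; then δ − 2.326 = Φ⁻¹(0.75) = 0.674, giving δ = 3.001.
δ = d·√(n/2) ⇒ n = 2(δ/d)² = 2 × (3.001 / 0.5069)² = 70.10.
Rounding up, n = 71 per group.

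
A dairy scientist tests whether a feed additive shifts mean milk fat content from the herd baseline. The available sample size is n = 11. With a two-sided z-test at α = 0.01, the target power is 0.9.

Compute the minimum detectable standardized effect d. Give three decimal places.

d ≈ 1.163

Required noncentrality: δ = z_{0.005} + z_{0.10} = 2.576 + 1.282 = 3.857.
(The second rejection-region term Φ(−δ − z_{α/2}) is negligible and dropped.)
δ = d·√n ⇒ d = δ/√n = 3.857/√11 = 1.1630.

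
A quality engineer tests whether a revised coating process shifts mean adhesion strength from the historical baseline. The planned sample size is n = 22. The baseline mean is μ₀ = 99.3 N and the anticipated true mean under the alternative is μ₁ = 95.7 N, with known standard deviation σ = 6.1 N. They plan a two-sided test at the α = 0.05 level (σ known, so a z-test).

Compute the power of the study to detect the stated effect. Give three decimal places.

Power ≈ 0.790

Standardized effect: d = |μ₁ − μ₀| / σ = |95.7 − 99.3| / 6.1 = 0.5902
Noncentrality parameter: δ = d·√n = 0.5902 × √22 = 2.7681
Critical value for a two-sided test at α = 0.05: z_{α/2} = 1.960.
Power = Φ(δ − 1.960) + Φ(−δ − 1.960) = Φ(0.808) + Φ(-4.728) = 0.7905 + 0.0000 = 0.7905.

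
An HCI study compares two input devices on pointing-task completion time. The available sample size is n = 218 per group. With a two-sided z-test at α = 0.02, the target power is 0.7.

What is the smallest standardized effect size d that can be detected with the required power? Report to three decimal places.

d ≈ 0.273

Required noncentrality: δ = z_{0.01} + z_{0.30} = 2.326 + 0.524 = 2.851.
(Lower-tail contribution to power is negligible for δ > 0.)
δ = d·√(n/2) ⇒ d = δ/√(n/2) = 2.851/√(218/2) = 0.2731.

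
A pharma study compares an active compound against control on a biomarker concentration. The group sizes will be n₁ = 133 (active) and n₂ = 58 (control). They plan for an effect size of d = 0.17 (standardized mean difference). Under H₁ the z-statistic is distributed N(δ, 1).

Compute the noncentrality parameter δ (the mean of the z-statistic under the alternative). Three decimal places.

δ = d / √(1/n₁ + 1/n₂) = 0.17 / √(1/133 + 1/58) = 1.0804

δ ≈ 1.080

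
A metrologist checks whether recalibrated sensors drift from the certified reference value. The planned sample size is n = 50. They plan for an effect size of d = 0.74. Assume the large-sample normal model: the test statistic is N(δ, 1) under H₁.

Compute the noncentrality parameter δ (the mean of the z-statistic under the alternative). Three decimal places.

δ ≈ 5.233

The noncentrality parameter scales effect size by the design's sample-size factor: δ = d·√n = 0.74 × √50 = 5.2326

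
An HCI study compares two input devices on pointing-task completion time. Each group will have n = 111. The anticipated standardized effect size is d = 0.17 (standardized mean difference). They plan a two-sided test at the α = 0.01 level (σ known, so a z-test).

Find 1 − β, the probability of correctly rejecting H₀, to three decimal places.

Noncentrality parameter: δ = d·√(n/2) = 0.17 × √(111/2) = 1.2665
Two-sided α = 0.01 → critical value z_{0.005} = 2.576.
Power = Φ(δ − 2.576) + Φ(−δ − 2.576) = Φ(-1.309) + Φ(-3.842) = 0.0952 + 0.0001 = 0.0953.

Power ≈ 0.095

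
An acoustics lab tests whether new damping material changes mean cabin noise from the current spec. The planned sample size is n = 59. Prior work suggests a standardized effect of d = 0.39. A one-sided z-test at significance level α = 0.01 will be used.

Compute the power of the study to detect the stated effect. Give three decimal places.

Power ≈ 0.748

Noncentrality parameter: δ = d·√n = 0.39 × √59 = 2.9956
One-sided α = 0.01 → critical value z_{0.01} = 2.326.
Power = Φ(δ − 2.326) = Φ(0.669) = 0.7483.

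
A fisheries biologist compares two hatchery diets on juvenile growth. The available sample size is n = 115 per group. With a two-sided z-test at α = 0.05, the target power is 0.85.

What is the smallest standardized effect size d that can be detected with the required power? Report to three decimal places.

Required noncentrality: δ = z_{0.025} + z_{0.15} = 1.960 + 1.036 = 2.996.
(The second rejection-region term Φ(−δ − z_{α/2}) is negligible and dropped.)
δ = d·√(n/2) ⇒ d = δ/√(n/2) = 2.996/√(115/2) = 0.3952.

d ≈ 0.395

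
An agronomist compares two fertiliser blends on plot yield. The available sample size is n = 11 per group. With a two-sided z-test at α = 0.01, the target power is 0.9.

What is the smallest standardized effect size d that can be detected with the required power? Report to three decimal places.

Required noncentrality: δ = z_{0.005} + z_{0.10} = 2.576 + 1.282 = 3.857.
(The second rejection-region term Φ(−δ − z_{α/2}) is negligible and dropped.)
δ = d·√(n/2) ⇒ d = δ/√(n/2) = 3.857/√(11/2) = 1.6448.

d ≈ 1.645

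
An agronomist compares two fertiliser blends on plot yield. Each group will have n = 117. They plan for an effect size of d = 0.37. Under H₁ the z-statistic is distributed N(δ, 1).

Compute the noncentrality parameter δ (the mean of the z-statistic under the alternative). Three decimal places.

δ = d·√(n/2) = 0.37 × √(117/2) = 2.8300

δ ≈ 2.830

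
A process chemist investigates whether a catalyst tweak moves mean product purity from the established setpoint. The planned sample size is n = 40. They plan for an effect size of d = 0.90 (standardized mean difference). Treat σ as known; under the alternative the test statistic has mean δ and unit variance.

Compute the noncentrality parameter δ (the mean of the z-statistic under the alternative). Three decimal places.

δ = d·√n = 0.90 × √40 = 5.6921

δ ≈ 5.692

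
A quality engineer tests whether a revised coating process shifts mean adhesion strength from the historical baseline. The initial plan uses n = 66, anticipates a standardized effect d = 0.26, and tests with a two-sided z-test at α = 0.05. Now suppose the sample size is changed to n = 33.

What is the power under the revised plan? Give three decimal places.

Power ≈ 0.321

With n = 33: δ = d·√n = 0.26 × √33 = 1.4936. Critical value z_{0.025} = 1.960.
Revised power = Φ(δ − 1.960) + Φ(−δ − 1.960) = Φ(-0.466) + Φ(-3.454) = 0.3205 + 0.0003 = 0.3207.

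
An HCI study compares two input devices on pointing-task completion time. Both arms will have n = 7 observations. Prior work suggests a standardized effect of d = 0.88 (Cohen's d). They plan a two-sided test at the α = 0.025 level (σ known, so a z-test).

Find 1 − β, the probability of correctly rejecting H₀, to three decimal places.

Noncentrality parameter: δ = d·√(n/2) = 0.88 × √(7/2) = 1.6463
Two-sided α = 0.025 → critical value z_{0.0125} = 2.241.
Power = Φ(δ − 2.241) + Φ(−δ − 2.241) = Φ(-0.595) + Φ(-3.888) = 0.2759 + 0.0001 = 0.2759.

Power ≈ 0.276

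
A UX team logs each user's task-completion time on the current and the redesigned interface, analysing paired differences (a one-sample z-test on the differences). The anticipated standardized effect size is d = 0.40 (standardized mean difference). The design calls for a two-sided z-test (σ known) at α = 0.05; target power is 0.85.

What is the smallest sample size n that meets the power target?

For power 0.85 need Φ(δ − z_{0.025}) = 0.85, so δ = z_{0.025} + z_{0.15} = 1.960 + 1.036 = 2.996.
(For δ > 0 the lower-tail rejection region contributes negligibly to power, so the one-term inversion is standard.)
δ = d·√n ⇒ n = (δ/d)² = (2.996 / 0.40)² = 56.11.
Rounding up, n = 57.

n = 57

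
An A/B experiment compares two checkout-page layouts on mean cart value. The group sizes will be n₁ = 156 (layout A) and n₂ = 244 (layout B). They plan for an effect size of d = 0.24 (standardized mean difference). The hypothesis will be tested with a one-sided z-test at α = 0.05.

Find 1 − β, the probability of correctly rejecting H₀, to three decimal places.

Noncentrality parameter: δ = d / √(1/n₁ + 1/n₂) = 0.24 / √(1/156 + 1/244) = 2.3412
One-sided α = 0.05 → critical value z_{0.05} = 1.645.
Power = P(Z > 1.645 − δ) = Φ(0.696) = 0.7569.

Power ≈ 0.757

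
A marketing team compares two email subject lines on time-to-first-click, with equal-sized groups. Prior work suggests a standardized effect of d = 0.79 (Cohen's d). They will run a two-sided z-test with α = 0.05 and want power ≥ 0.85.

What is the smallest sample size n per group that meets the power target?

n = 29 per group

Set Φ(δ − 1.960) = 0.85; then δ − 1.960 = Φ⁻¹(0.85) = 1.036, giving δ = 2.996.
(The Φ(−δ − z_{α/2}) term is vanishingly small for δ > 0 and is dropped in the standard sample-size formula.)
δ = d·√(n/2) ⇒ n = 2(δ/d)² = 2 × (2.996 / 0.79)² = 28.77.
Rounding up, n = 29 per group.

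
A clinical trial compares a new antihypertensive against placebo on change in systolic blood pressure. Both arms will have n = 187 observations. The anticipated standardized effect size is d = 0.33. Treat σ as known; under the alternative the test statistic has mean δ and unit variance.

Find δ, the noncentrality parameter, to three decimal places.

The noncentrality parameter scales effect size by the design's sample-size factor: δ = d·√(n/2) = 0.33 × √(187/2) = 3.1909

δ ≈ 3.191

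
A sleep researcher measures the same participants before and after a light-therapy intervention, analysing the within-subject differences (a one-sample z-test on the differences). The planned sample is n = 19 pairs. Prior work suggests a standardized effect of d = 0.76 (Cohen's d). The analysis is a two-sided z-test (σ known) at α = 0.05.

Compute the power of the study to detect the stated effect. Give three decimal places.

Noncentrality parameter: δ = d·√n = 0.76 × √19 = 3.3128
Critical value for a two-sided test at α = 0.05: z_{α/2} = 1.960.
Power = Φ(δ − 1.960) + Φ(−δ − 1.960) = Φ(1.353) + Φ(-5.273) = 0.9119 + 0.0000 = 0.9119.

Power ≈ 0.912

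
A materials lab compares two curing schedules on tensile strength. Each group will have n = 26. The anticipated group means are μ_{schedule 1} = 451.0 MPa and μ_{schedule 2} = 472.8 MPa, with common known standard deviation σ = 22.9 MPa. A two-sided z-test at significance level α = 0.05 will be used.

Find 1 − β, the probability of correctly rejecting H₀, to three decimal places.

Power ≈ 0.930

Standardized effect: d = |μ_{schedule 1} − μ_{schedule 2}| / σ = |451.0 − 472.8| / 22.9 = 0.9520
Noncentrality parameter: δ = d·√(n/2) = 0.9520 × √(26/2) = 3.4324
Two-sided α = 0.05 → critical value z_{0.025} = 1.960.
Power = Φ(δ − 1.960) + Φ(−δ − 1.960) = Φ(1.472) + Φ(-5.392) = 0.9295 + 0.0000 = 0.9295.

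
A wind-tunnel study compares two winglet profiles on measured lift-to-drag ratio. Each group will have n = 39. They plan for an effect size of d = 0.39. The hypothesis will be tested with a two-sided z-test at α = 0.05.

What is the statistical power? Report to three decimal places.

Power ≈ 0.406

Noncentrality parameter: λ = d·√(n/2) = 0.39 × √(39/2) = 1.7222
Two-sided α = 0.05 → critical value z_{0.025} = 1.960.
Power = Φ(λ − 1.960) + Φ(−λ − 1.960) = Φ(-0.238) + Φ(-3.682) = 0.4060 + 0.0001 = 0.4061.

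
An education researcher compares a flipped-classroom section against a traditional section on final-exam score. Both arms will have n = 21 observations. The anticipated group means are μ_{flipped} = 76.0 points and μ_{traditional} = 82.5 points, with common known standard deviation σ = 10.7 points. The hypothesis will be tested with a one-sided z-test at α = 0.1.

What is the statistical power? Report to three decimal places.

Power ≈ 0.754

Standardized effect: d = |μ_{flipped} − μ_{traditional}| / σ = |76.0 − 82.5| / 10.7 = 0.6075
Noncentrality parameter: λ = d·√(n/2) = 0.6075 × √(21/2) = 1.9684
One-sided α = 0.1 → critical value z_{0.1} = 1.282.
Power = P(Z > 1.282 − λ) = Φ(0.687) = 0.7539.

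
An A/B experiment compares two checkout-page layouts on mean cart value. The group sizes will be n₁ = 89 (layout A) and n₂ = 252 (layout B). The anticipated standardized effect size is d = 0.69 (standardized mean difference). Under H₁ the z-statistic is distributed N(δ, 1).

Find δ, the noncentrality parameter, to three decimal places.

δ ≈ 5.596

The noncentrality parameter scales effect size by the design's sample-size factor: δ = d / √(1/n₁ + 1/n₂) = 0.69 / √(1/89 + 1/252) = 5.5959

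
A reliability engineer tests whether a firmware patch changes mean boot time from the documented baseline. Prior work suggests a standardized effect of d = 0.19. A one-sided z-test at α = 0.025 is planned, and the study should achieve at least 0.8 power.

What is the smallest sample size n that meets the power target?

For power 0.8 need Φ(δ − z_{0.025}) = 0.8, so δ = z_{0.025} + z_{0.20} = 1.960 + 0.842 = 2.802.
δ = d·√n ⇒ n = (δ/d)² = (2.802 / 0.19)² = 217.42.
Rounding up, n = 218.

n = 218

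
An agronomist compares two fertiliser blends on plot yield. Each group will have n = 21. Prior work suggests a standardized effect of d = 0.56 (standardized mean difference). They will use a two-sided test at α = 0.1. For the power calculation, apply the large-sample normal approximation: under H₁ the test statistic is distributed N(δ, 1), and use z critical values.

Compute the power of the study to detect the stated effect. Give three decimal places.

Noncentrality parameter: δ = d·√(n/2) = 0.56 × √(21/2) = 1.8146
Two-sided α = 0.1 → critical value z_{0.05} = 1.645.
Power = Φ(δ − 1.645) + Φ(−δ − 1.645) = Φ(0.170) + Φ(-3.459) = 0.5674 + 0.0003 = 0.5677.

Power ≈ 0.568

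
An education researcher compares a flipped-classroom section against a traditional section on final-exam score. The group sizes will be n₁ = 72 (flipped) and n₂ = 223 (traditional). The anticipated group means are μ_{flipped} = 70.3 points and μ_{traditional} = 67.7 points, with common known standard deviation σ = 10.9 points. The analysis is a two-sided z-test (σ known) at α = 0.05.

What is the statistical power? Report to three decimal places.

Power ≈ 0.421

Standardized effect: d = |μ_{flipped} − μ_{traditional}| / σ = |70.3 − 67.7| / 10.9 = 0.2385
Noncentrality parameter: δ = d / √(1/n₁ + 1/n₂) = 0.2385 / √(1/72 + 1/223) = 1.7598
Critical value for a two-sided test at α = 0.05: z_{α/2} = 1.960.
Power = Φ(δ − 1.960) + Φ(−δ − 1.960) = Φ(-0.200) + Φ(-3.720) = 0.4207 + 0.0001 = 0.4208.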